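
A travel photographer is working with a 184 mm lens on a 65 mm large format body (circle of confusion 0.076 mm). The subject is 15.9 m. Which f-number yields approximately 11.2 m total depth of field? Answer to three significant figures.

Write h = H − f = f²/(N·c). The thin-lens limits are Dn = s·h/(h + (s−f)) and Df = s·h/(h − (s−f)), so DoF = Df − Dn = 2·s·(s−f)·h / (h² − (s−f)²).
That is a quadratic in h: DoF·h² − 2·s·(s−f)·h − DoF·(s−f)² = 0 ⇒ h = (s−f)·(s + √(s² + DoF²)) / DoF = 15716 × (15900 + √(15900² + 11200²)) / 11200 = 15716 × (15900 + 19448.7) / 11200 ≈ 49602 mm.
Then N = f²/(c·h) = 184² / (0.076 × 49602) = 33856 / 3769.7 ≈ 8.98.

f/8.98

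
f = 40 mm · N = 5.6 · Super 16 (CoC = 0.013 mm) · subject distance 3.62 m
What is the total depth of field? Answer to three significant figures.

1.21 m

Hyperfocal distance H = f²/(N·c) + f = 40²/(5.6 × 0.013) + 40 = 1600/0.0728 + 40 ≈ 22018.0 mm ≈ 22.02 m.
Near limit Dn = s·(H − f)/(H + s − 2f) = 3620 × (22018.0 − 40) / (22018.0 + 3620 − 2 × 40) = 3620 × 21978.0 / 25558.0 ≈ 3112.9 mm.
Far limit Df = s·(H − f)/(H − s) = 3620 × (22018.0 − 40) / (22018.0 − 3620) = 3620 × 21978.0 / 18398.0 ≈ 4324.4 mm.
Depth of field = Df − Dn = 4324.4 − 3112.9 ≈ 1211.5 mm ≈ 1.21 m.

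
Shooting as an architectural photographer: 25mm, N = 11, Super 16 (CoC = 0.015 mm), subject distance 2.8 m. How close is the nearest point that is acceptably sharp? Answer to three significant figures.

1.62 m

Hyperfocal distance H = f²/(N·c) + f = 25²/(11 × 0.015) + 25 = 625/0.165 + 25 ≈ 3812.9 mm ≈ 3.813 m.
Near limit Dn = s·(H − f)/(H + s − 2f) = 2800 × (3812.9 − 25) / (3812.9 + 2800 − 2 × 25) = 2800 × 3787.9 / 6562.9 ≈ 1616.1 mm ≈ 1.62 m.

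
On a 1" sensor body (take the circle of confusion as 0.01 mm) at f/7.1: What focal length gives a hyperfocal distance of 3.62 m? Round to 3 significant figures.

From H = f²/(N·c) + f, with f ≪ H: f ≈ √(H·N·c) = √(3620 × 7.1 × 0.01) = √257.02 ≈ 16.03 mm.
The +f correction barely moves this — solving exactly, f² + N·c·f − N·c·H = 0 ⇒ f = (−N·c + √((N·c)² + 4·N·c·H))/2 = (−0.071 + √1028.1)/2 ≈ 15.996 mm, so f ≈ 16.0 mm.

16.0 mm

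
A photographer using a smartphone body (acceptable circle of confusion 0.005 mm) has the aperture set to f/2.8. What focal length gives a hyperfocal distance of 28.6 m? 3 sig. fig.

20.0 mm

From H = f²/(N·c) + f, with f ≪ H: f ≈ √(H·N·c) = √(28600 × 2.8 × 0.005) = √400.40 ≈ 20.01 mm.
The +f correction barely moves this — solving exactly, f² + N·c·f − N·c·H = 0 ⇒ f = (−N·c + √((N·c)² + 4·N·c·H))/2 = (−0.014 + √1601.6)/2 ≈ 20.003 mm, so f ≈ 20.0 mm.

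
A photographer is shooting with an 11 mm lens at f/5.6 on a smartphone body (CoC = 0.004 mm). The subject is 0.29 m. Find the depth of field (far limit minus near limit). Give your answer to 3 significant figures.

Hyperfocal distance H = f²/(N·c) + f = 11²/(5.6 × 0.004) + 11 = 121/0.0224 + 11 ≈ 5412.8 mm ≈ 5.413 m.
Near limit Dn = s·(H − f)/(H + s − 2f) = 290 × (5412.8 − 11) / (5412.8 + 290 − 2 × 11) = 290 × 5401.8 / 5680.8 ≈ 275.757 mm.
Far limit Df = s·(H − f)/(H − s) = 290 × (5412.8 − 11) / (5412.8 − 290) = 290 × 5401.8 / 5122.8 ≈ 305.794 mm.
Depth of field = Df − Dn = 305.794 − 275.757 ≈ 30.037 mm.

30.0 mm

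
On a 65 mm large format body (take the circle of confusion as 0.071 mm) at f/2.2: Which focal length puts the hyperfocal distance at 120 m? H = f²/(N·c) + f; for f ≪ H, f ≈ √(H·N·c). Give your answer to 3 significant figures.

From H = f²/(N·c) + f, with f ≪ H: f ≈ √(H·N·c) = √(120000 × 2.2 × 0.071) = √18744 ≈ 136.9 mm.
The +f correction barely moves this — solving exactly, f² + N·c·f − N·c·H = 0 ⇒ f = (−N·c + √((N·c)² + 4·N·c·H))/2 = (−0.1562 + √74976)/2 ≈ 136.83 mm, so f ≈ 137 mm.

137 mm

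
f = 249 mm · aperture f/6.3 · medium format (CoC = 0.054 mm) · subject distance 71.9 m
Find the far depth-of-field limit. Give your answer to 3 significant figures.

Hyperfocal distance H = f²/(N·c) + f = 249²/(6.3 × 0.054) + 249 = 62001/0.3402 + 249 ≈ 182497.7 mm ≈ 182.5 m.
Far limit Df = s·(H − f)/(H − s) = 71900 × (182497.7 − 249) / (182497.7 − 71900) = 71900 × 182248.7 / 110597.7 ≈ 118481 mm ≈ 118 m.

118 m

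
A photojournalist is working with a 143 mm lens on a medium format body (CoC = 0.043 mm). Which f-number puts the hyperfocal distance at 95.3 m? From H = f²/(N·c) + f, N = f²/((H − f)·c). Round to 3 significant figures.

f/5

Rearrange H = f²/(N·c) + f for N: N = f² / ((H − f)·c).
N = 143² / ((95300 − 143) × 0.043) = 20449 / 4092 ≈ 5.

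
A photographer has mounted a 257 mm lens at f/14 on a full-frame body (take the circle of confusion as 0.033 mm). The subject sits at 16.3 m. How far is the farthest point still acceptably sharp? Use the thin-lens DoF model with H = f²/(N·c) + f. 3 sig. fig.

18.4 m

Hyperfocal distance H = f²/(N·c) + f = 257²/(14 × 0.033) + 257 = 66049/0.462 + 257 ≈ 143220.2 mm ≈ 143.2 m.
Far limit Df = s·(H − f)/(H − s) = 16300 × (143220.2 − 257) / (143220.2 − 16300) = 16300 × 142963.2 / 126920.2 ≈ 18360 mm ≈ 18.4 m.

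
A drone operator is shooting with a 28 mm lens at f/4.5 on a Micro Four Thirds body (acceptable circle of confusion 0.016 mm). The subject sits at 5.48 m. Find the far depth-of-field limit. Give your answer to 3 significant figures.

11.0 m

Hyperfocal distance H = f²/(N·c) + f = 28²/(4.5 × 0.016) + 28 = 784/0.072 + 28 ≈ 10916.9 mm ≈ 10.92 m.
Far limit Df = s·(H − f)/(H − s) = 5480 × (10916.9 − 28) / (10916.9 − 5480) = 5480 × 10888.9 / 5436.9 ≈ 10975 mm ≈ 11.0 m.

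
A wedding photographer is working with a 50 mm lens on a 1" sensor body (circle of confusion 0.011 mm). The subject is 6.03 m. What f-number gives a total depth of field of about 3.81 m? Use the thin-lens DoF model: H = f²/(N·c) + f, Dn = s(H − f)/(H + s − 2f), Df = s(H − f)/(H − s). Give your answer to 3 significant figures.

f/11

Write h = H − f = f²/(N·c). The thin-lens limits are Dn = s·h/(h + (s−f)) and Df = s·h/(h − (s−f)), so DoF = Df − Dn = 2·s·(s−f)·h / (h² − (s−f)²).
That is a quadratic in h: DoF·h² − 2·s·(s−f)·h − DoF·(s−f)² = 0 ⇒ h = (s−f)·(s + √(s² + DoF²)) / DoF = 5980 × (6030 + √(6030² + 3810²)) / 3810 = 5980 × (6030 + 7132.81) / 3810 ≈ 20660 mm.
Then N = f²/(c·h) = 50² / (0.011 × 20660) = 2500 / 227.26 ≈ 11.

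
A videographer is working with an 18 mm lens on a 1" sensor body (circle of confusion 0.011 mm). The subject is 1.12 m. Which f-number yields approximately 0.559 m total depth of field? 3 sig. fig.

Write h = H − f = f²/(N·c). The thin-lens limits are Dn = s·h/(h + (s−f)) and Df = s·h/(h − (s−f)), so DoF = Df − Dn = 2·s·(s−f)·h / (h² − (s−f)²).
That is a quadratic in h: DoF·h² − 2·s·(s−f)·h − DoF·(s−f)² = 0 ⇒ h = (s−f)·(s + √(s² + DoF²)) / DoF = 1102 × (1120 + √(1120² + 559²)) / 559 = 1102 × (1120 + 1251.75) / 559 ≈ 4675.6 mm.
Then N = f²/(c·h) = 18² / (0.011 × 4675.6) = 324 / 51.432 ≈ 6.30.

f/6.30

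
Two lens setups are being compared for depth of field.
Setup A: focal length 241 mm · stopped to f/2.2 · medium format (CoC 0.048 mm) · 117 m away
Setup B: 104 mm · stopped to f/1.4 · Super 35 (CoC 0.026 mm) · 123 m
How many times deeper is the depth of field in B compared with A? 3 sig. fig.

Setup A: H = 241²/(2.2×0.048) + 241 ≈ 550250.5 mm; DoF = Df − Dn = 148531 − 96512 ≈ 52019 mm.
Setup B: H = 104²/(1.4×0.026) + 104 ≈ 297246.9 mm; DoF = Df − Dn = 209752 − 87012 ≈ 122740 mm.
Ratio = 122740 / 52019 ≈ 2.36.

2.36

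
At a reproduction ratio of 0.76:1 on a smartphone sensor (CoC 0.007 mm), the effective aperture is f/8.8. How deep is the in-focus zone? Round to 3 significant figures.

At magnification m, DoF ≈ 2·N_eff·c/m² = 2 × 8.8 × 0.007 / 0.76² = 0.1232 / 0.5776 ≈ 0.213 mm.

0.213 mm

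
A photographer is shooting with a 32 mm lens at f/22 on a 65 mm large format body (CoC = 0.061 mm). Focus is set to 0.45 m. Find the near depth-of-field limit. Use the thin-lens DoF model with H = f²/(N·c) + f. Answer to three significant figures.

291 mm

Hyperfocal distance H = f²/(N·c) + f = 32²/(22 × 0.061) + 32 = 1024/1.342 + 32 ≈ 795.0 mm ≈ 0.795 m.
Near limit Dn = s·(H − f)/(H + s − 2f) = 450 × (795.0 − 32) / (795.0 + 450 − 2 × 32) = 450 × 763.0 / 1181.0 ≈ 290.73 mm.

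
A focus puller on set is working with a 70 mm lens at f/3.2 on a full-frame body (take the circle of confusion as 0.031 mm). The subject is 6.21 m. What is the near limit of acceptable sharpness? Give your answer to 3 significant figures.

5.52 m

Hyperfocal distance H = f²/(N·c) + f = 70²/(3.2 × 0.031) + 70 = 4900/0.0992 + 70 ≈ 49465.2 mm ≈ 49.47 m.
Near limit Dn = s·(H − f)/(H + s − 2f) = 6210 × (49465.2 − 70) / (49465.2 + 6210 − 2 × 70) = 6210 × 49395.2 / 55535.2 ≈ 5523.4 mm ≈ 5.52 m.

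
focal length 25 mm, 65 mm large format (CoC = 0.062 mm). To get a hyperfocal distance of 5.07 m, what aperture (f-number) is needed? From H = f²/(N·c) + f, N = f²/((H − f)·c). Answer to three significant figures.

Rearrange H = f²/(N·c) + f for N: N = f² / ((H − f)·c).
N = 25² / ((5070 − 25) × 0.062) = 625 / 312.8 ≈ 2.00.

f/2.00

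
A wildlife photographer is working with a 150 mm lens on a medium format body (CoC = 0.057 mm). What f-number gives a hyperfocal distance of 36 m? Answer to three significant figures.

Rearrange H = f²/(N·c) + f for N: N = f² / ((H − f)·c).
N = 150² / ((36000 − 150) × 0.057) = 22500 / 2043 ≈ 11.

f/11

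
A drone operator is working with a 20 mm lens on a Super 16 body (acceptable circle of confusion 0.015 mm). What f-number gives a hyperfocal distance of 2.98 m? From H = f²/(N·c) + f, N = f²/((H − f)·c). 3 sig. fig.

f/9.01

Rearrange H = f²/(N·c) + f for N: N = f² / ((H − f)·c).
N = 20² / ((2980 − 20) × 0.015) = 400 / 44.40 ≈ 9.01.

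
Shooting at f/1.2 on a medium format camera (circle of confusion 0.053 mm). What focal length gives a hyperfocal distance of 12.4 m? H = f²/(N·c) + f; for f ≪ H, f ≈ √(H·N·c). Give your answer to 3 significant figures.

28.1 mm

From H = f²/(N·c) + f, with f ≪ H: f ≈ √(H·N·c) = √(12400 × 1.2 × 0.053) = √788.64 ≈ 28.08 mm.
The +f correction barely moves this — solving exactly, f² + N·c·f − N·c·H = 0 ⇒ f = (−N·c + √((N·c)² + 4·N·c·H))/2 = (−0.0636 + √3154.6)/2 ≈ 28.051 mm, so f ≈ 28.1 mm.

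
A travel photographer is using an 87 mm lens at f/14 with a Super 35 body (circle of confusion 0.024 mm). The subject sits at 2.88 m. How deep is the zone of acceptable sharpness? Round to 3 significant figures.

Hyperfocal distance H = f²/(N·c) + f = 87²/(14 × 0.024) + 87 = 7569/0.336 + 87 ≈ 22613.8 mm ≈ 22.61 m.
Near limit Dn = s·(H − f)/(H + s − 2f) = 2880 × (22613.8 − 87) / (22613.8 + 2880 − 2 × 87) = 2880 × 22526.8 / 25319.8 ≈ 2562.31 mm.
Far limit Df = s·(H − f)/(H − s) = 2880 × (22613.8 − 87) / (22613.8 − 2880) = 2880 × 22526.8 / 19733.8 ≈ 3287.62 mm.
Depth of field = Df − Dn = 3287.62 − 2562.31 ≈ 725.31 mm ≈ 0.725 m.

0.725 m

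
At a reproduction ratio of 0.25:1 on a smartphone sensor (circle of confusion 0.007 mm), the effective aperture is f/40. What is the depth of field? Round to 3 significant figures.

8.96 mm

At magnification m, DoF ≈ 2·N_eff·c/m² = 2 × 40 × 0.007 / 0.25² = 0.56 / 0.0625 ≈ 8.96 mm.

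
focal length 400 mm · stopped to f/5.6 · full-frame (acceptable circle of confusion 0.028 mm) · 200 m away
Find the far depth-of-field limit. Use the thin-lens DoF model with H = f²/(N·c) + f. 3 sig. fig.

249 m

Hyperfocal distance H = f²/(N·c) + f = 400²/(5.6 × 0.028) + 400 = 160000/0.1568 + 400 ≈ 1020808.2 mm ≈ 1021 m.
Far limit Df = s·(H − f)/(H − s) = 200000 × (1020808.2 − 400) / (1020808.2 − 200000) = 200000 × 1020408.2 / 820808.2 ≈ 248635 mm ≈ 249 m.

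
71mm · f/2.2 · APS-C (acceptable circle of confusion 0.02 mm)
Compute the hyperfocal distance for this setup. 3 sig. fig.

115 m

Hyperfocal distance H = f²/(N·c) + f = 71²/(2.2 × 0.02) + 71 = 5041/0.044 + 71 ≈ 114639.2 mm ≈ 115 m.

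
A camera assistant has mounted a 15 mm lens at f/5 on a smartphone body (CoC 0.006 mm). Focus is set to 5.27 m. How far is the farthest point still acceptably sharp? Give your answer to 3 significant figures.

Hyperfocal distance H = f²/(N·c) + f = 15²/(5 × 0.006) + 15 = 225/0.03 + 15 ≈ 7515.0 mm ≈ 7.515 m.
Far limit Df = s·(H − f)/(H − s) = 5270 × (7515.0 − 15) / (7515.0 − 5270) = 5270 × 7500.0 / 2245.0 ≈ 17606 mm ≈ 17.6 m.

17.6 m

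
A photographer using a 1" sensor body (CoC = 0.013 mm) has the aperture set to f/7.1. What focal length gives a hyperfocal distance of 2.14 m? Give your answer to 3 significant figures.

From H = f²/(N·c) + f, with f ≪ H: f ≈ √(H·N·c) = √(2140 × 7.1 × 0.013) = √197.52 ≈ 14.05 mm.
Exact: f² + N·c·f − N·c·H = 0 ⇒ f = (−N·c + √((N·c)² + 4·N·c·H))/2 = (−0.0923 + √790.10)/2 ≈ 14.008 mm ≈ 14.0 mm.

14.0 mm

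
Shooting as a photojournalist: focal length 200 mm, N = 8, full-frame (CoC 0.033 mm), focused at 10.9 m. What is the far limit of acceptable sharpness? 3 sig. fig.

Hyperfocal distance H = f²/(N·c) + f = 200²/(8 × 0.033) + 200 = 40000/0.264 + 200 ≈ 151715.2 mm ≈ 151.7 m.
Far limit Df = s·(H − f)/(H − s) = 10900 × (151715.2 − 200) / (151715.2 − 10900) = 10900 × 151515.2 / 140815.2 ≈ 11728 mm ≈ 11.7 m.

11.7 m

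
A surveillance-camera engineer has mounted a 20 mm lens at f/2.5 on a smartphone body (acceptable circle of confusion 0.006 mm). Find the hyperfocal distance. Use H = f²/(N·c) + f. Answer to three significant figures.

26.7 m

Hyperfocal distance H = f²/(N·c) + f = 20²/(2.5 × 0.006) + 20 = 400/0.015 + 20 ≈ 26686.7 mm ≈ 26.7 m.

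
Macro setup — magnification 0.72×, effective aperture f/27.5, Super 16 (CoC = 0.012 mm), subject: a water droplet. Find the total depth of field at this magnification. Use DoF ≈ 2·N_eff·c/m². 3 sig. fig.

At magnification m, DoF ≈ 2·N_eff·c/m² = 2 × 27.5 × 0.012 / 0.72² = 0.66 / 0.5184 ≈ 1.27 mm.

1.27 mm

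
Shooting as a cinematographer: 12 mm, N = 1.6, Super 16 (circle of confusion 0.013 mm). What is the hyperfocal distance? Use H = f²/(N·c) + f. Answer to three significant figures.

6.94 m

Hyperfocal distance H = f²/(N·c) + f = 12²/(1.6 × 0.013) + 12 = 144/0.0208 + 12 ≈ 6935.1 mm ≈ 6.94 m.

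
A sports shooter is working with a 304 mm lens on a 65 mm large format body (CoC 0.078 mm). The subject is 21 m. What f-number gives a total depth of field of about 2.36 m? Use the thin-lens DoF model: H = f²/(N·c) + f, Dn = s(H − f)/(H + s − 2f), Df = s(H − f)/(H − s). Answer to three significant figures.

Write h = H − f = f²/(N·c). The thin-lens limits are Dn = s·h/(h + (s−f)) and Df = s·h/(h − (s−f)), so DoF = Df − Dn = 2·s·(s−f)·h / (h² − (s−f)²).
That is a quadratic in h: DoF·h² − 2·s·(s−f)·h − DoF·(s−f)² = 0 ⇒ h = (s−f)·(s + √(s² + DoF²)) / DoF = 20696 × (21000 + √(21000² + 2360²)) / 2360 = 20696 × (21000 + 21132.2) / 2360 ≈ 369478 mm.
Then N = f²/(c·h) = 304² / (0.078 × 369478) = 92416 / 28819 ≈ 3.21.

f/3.21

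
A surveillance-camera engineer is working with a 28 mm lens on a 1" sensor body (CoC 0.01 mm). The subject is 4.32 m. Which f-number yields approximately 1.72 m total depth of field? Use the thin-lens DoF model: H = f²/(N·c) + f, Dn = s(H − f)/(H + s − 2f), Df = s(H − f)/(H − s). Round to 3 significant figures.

Write h = H − f = f²/(N·c). The thin-lens limits are Dn = s·h/(h + (s−f)) and Df = s·h/(h − (s−f)), so DoF = Df − Dn = 2·s·(s−f)·h / (h² − (s−f)²).
That is a quadratic in h: DoF·h² − 2·s·(s−f)·h − DoF·(s−f)² = 0 ⇒ h = (s−f)·(s + √(s² + DoF²)) / DoF = 4292 × (4320 + √(4320² + 1720²)) / 1720 = 4292 × (4320 + 4649.82) / 1720 ≈ 22383 mm.
Then N = f²/(c·h) = 28² / (0.01 × 22383) = 784 / 223.83 ≈ 3.50.

f/3.50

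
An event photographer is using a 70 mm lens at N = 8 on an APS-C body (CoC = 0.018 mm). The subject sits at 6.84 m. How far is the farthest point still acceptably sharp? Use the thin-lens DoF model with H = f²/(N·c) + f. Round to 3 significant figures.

8.54 m

Hyperfocal distance H = f²/(N·c) + f = 70²/(8 × 0.018) + 70 = 4900/0.144 + 70 ≈ 34097.8 mm ≈ 34.10 m.
Far limit Df = s·(H − f)/(H − s) = 6840 × (34097.8 − 70) / (34097.8 − 6840) = 6840 × 34027.8 / 27257.8 ≈ 8538.8 mm ≈ 8.54 m.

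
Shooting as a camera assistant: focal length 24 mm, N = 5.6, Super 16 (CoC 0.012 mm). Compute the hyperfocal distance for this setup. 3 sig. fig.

8.60 m

Hyperfocal distance H = f²/(N·c) + f = 24²/(5.6 × 0.012) + 24 = 576/0.0672 + 24 ≈ 8595.4 mm ≈ 8.60 m.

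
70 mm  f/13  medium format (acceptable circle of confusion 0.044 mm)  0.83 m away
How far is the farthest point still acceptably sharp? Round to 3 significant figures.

Hyperfocal distance H = f²/(N·c) + f = 70²/(13 × 0.044) + 70 = 4900/0.572 + 70 ≈ 8636.4 mm ≈ 8.636 m.
Far limit Df = s·(H − f)/(H − s) = 830 × (8636.4 − 70) / (8636.4 − 830) = 830 × 8566.4 / 7806.4 ≈ 910.81 mm ≈ 0.911 m.

0.911 m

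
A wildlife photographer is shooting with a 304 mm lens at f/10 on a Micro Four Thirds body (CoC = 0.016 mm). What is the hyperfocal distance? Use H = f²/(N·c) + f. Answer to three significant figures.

Hyperfocal distance H = f²/(N·c) + f = 304²/(10 × 0.016) + 304 = 92416/0.16 + 304 ≈ 577904.0 mm ≈ 578 m.

578 m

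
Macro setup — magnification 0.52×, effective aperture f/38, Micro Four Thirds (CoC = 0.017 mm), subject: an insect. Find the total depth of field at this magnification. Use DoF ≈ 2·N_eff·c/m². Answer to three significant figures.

4.78 mm

At magnification m, DoF ≈ 2·N_eff·c/m² = 2 × 38 × 0.017 / 0.52² = 1.292 / 0.2704 ≈ 4.78 mm.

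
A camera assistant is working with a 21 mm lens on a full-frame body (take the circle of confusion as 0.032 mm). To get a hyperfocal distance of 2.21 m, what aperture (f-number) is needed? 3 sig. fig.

f/6.30

Rearrange H = f²/(N·c) + f for N: N = f² / ((H − f)·c).
N = 21² / ((2210 − 21) × 0.032) = 441 / 70.05 ≈ 6.30.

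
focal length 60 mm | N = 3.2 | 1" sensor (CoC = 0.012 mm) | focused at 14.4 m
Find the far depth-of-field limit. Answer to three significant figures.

17.0 m

Hyperfocal distance H = f²/(N·c) + f = 60²/(3.2 × 0.012) + 60 = 3600/0.0384 + 60 ≈ 93810.0 mm ≈ 93.81 m.
Far limit Df = s·(H − f)/(H − s) = 14400 × (93810.0 − 60) / (93810.0 − 14400) = 14400 × 93750.0 / 79410.0 ≈ 17000 mm ≈ 17.0 m.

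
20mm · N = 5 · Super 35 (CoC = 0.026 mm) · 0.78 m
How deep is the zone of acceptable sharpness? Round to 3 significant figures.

410 mm

Hyperfocal distance H = f²/(N·c) + f = 20²/(5 × 0.026) + 20 = 400/0.13 + 20 ≈ 3096.9 mm ≈ 3.097 m.
Near limit Dn = s·(H − f)/(H + s − 2f) = 780 × (3096.9 − 20) / (3096.9 + 780 − 2 × 20) = 780 × 3076.9 / 3836.9 ≈ 625.50 mm.
Far limit Df = s·(H − f)/(H − s) = 780 × (3096.9 − 20) / (3096.9 − 780) = 780 × 3076.9 / 2316.9 ≈ 1035.86 mm.
Depth of field = Df − Dn = 1035.86 − 625.50 ≈ 410.36 mm.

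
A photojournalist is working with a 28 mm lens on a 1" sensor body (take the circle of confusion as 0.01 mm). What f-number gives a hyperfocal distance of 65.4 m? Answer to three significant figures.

Rearrange H = f²/(N·c) + f for N: N = f² / ((H − f)·c).
N = 28² / ((65400 − 28) × 0.01) = 784 / 653.7 ≈ 1.20.

f/1.20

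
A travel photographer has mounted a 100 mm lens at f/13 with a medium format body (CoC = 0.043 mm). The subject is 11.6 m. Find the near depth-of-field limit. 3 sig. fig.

7.06 m

Hyperfocal distance H = f²/(N·c) + f = 100²/(13 × 0.043) + 100 = 10000/0.559 + 100 ≈ 17989.1 mm ≈ 17.99 m.
Near limit Dn = s·(H − f)/(H + s − 2f) = 11600 × (17989.1 − 100) / (17989.1 + 11600 − 2 × 100) = 11600 × 17889.1 / 29389.1 ≈ 7060.9 mm ≈ 7.06 m.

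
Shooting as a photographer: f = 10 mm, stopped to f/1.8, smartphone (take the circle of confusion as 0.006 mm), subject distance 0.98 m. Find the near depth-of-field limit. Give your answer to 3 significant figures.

0.887 m

Hyperfocal distance H = f²/(N·c) + f = 10²/(1.8 × 0.006) + 10 = 100/0.0108 + 10 ≈ 9269.3 mm ≈ 9.269 m.
Near limit Dn = s·(H − f)/(H + s − 2f) = 980 × (9269.3 − 10) / (9269.3 + 980 − 2 × 10) = 980 × 9259.3 / 10229.3 ≈ 887.07 mm ≈ 0.887 m.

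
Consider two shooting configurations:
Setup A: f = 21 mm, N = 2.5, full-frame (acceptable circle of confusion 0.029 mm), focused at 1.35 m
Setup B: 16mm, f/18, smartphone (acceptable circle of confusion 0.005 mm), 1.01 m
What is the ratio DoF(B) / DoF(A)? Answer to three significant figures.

Setup A: H = 21²/(2.5×0.029) + 21 ≈ 6103.8 mm; DoF = Df − Dn = 1727.42 − 1107.93 ≈ 619.49 mm.
Setup B: H = 16²/(18×0.005) + 16 ≈ 2860.4 mm; DoF = Df − Dn = 1552.54 − 748.45 ≈ 804.09 mm.
Ratio = 804.09 / 619.49 ≈ 1.30.

1.30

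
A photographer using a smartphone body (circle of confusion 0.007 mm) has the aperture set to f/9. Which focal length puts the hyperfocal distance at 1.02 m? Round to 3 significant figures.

7.98 mm

From H = f²/(N·c) + f, with f ≪ H: f ≈ √(H·N·c) = √(1020 × 9 × 0.007) = √64.260 ≈ 8.016 mm.
Exact: f² + N·c·f − N·c·H = 0 ⇒ f = (−N·c + √((N·c)² + 4·N·c·H))/2 = (−0.063 + √257.04)/2 ≈ 7.9848 mm ≈ 7.98 mm.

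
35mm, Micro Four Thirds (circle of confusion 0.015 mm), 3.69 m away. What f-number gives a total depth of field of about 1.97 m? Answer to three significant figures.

f/5.59

Write h = H − f = f²/(N·c). The thin-lens limits are Dn = s·h/(h + (s−f)) and Df = s·h/(h − (s−f)), so DoF = Df − Dn = 2·s·(s−f)·h / (h² − (s−f)²).
That is a quadratic in h: DoF·h² − 2·s·(s−f)·h − DoF·(s−f)² = 0 ⇒ h = (s−f)·(s + √(s² + DoF²)) / DoF = 3655 × (3690 + √(3690² + 1970²)) / 1970 = 3655 × (3690 + 4182.94) / 1970 ≈ 14607 mm.
Then N = f²/(c·h) = 35² / (0.015 × 14607) = 1225 / 219.10 ≈ 5.59.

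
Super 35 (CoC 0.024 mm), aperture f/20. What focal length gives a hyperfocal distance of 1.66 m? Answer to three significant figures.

28.0 mm

From H = f²/(N·c) + f, with f ≪ H: f ≈ √(H·N·c) = √(1660 × 20 × 0.024) = √796.80 ≈ 28.23 mm.
Exact: f² + N·c·f − N·c·H = 0 ⇒ f = (−N·c + √((N·c)² + 4·N·c·H))/2 = (−0.48 + √3187.4)/2 ≈ 27.989 mm ≈ 28.0 mm.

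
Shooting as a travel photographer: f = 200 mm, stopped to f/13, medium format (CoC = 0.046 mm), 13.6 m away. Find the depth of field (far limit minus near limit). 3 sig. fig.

5.68 m

Hyperfocal distance H = f²/(N·c) + f = 200²/(13 × 0.046) + 200 = 40000/0.598 + 200 ≈ 67089.6 mm ≈ 67.09 m.
Near limit Dn = s·(H − f)/(H + s − 2f) = 13600 × (67089.6 − 200) / (67089.6 + 13600 − 2 × 200) = 13600 × 66889.6 / 80289.6 ≈ 11330.2 mm.
Far limit Df = s·(H − f)/(H − s) = 13600 × (67089.6 − 200) / (67089.6 − 13600) = 13600 × 66889.6 / 53489.6 ≈ 17007.0 mm.
Depth of field = Df − Dn = 17007.0 − 11330.2 ≈ 5676.8 mm ≈ 5.68 m.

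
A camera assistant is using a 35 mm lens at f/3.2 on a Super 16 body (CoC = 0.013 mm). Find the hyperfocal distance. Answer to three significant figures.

29.5 m

Hyperfocal distance H = f²/(N·c) + f = 35²/(3.2 × 0.013) + 35 = 1225/0.0416 + 35 ≈ 29482.1 mm ≈ 29.5 m.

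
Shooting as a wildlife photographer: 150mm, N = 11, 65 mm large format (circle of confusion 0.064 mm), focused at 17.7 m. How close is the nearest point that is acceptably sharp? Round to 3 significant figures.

Hyperfocal distance H = f²/(N·c) + f = 150²/(11 × 0.064) + 150 = 22500/0.704 + 150 ≈ 32110.2 mm ≈ 32.11 m.
Near limit Dn = s·(H − f)/(H + s − 2f) = 17700 × (32110.2 − 150) / (32110.2 + 17700 − 2 × 150) = 17700 × 31960.2 / 49510.2 ≈ 11426 mm ≈ 11.4 m.

11.4 m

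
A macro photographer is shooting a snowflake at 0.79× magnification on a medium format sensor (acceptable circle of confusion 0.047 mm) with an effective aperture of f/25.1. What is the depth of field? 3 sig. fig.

At magnification m, DoF ≈ 2·N_eff·c/m² = 2 × 25.1 × 0.047 / 0.79² = 2.359 / 0.6241 ≈ 3.78 mm.

3.78 mm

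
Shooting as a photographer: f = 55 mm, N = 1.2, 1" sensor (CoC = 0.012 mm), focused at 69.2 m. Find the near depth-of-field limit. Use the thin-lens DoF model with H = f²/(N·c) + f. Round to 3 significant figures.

52.1 m

Hyperfocal distance H = f²/(N·c) + f = 55²/(1.2 × 0.012) + 55 = 3025/0.0144 + 55 ≈ 210124.4 mm ≈ 210.1 m.
Near limit Dn = s·(H − f)/(H + s − 2f) = 69200 × (210124.4 − 55) / (210124.4 + 69200 − 2 × 55) = 69200 × 210069.4 / 279214.4 ≈ 52063 mm ≈ 52.1 m.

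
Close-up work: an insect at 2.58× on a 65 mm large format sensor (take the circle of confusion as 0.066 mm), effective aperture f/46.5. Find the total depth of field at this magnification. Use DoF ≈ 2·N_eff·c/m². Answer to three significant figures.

At magnification m, DoF ≈ 2·N_eff·c/m² = 2 × 46.5 × 0.066 / 2.58² = 6.138 / 6.656 ≈ 0.922 mm.

0.922 mm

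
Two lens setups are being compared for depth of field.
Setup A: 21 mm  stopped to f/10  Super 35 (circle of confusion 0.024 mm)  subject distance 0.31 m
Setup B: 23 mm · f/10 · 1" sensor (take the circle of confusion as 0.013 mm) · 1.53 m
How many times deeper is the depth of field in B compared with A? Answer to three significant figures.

Setup A: H = 21²/(10×0.024) + 21 ≈ 1858.5 mm; DoF = Df − Dn = 367.856 − 267.870 ≈ 99.986 mm.
Setup B: H = 23²/(10×0.013) + 23 ≈ 4092.2 mm; DoF = Df − Dn = 2429.9 − 1116.5 ≈ 1313.4 mm.
Ratio = 1313.4 / 99.986 ≈ 13.1.

13.1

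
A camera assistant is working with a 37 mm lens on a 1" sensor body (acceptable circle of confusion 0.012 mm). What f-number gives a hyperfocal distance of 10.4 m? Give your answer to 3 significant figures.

f/11

Rearrange H = f²/(N·c) + f for N: N = f² / ((H − f)·c).
N = 37² / ((10400 − 37) × 0.012) = 1369 / 124.4 ≈ 11.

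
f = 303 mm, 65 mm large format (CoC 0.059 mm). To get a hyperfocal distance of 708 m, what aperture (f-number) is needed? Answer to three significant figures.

Rearrange H = f²/(N·c) + f for N: N = f² / ((H − f)·c).
N = 303² / ((708000 − 303) × 0.059) = 91809 / 41754 ≈ 2.20.

f/2.20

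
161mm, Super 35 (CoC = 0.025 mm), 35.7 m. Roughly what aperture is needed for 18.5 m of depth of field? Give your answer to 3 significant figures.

f/7.11

Write h = H − f = f²/(N·c). The thin-lens limits are Dn = s·h/(h + (s−f)) and Df = s·h/(h − (s−f)), so DoF = Df − Dn = 2·s·(s−f)·h / (h² − (s−f)²).
That is a quadratic in h: DoF·h² − 2·s·(s−f)·h − DoF·(s−f)² = 0 ⇒ h = (s−f)·(s + √(s² + DoF²)) / DoF = 35539 × (35700 + √(35700² + 18500²)) / 18500 = 35539 × (35700 + 40208.7) / 18500 ≈ 145823 mm.
Then N = f²/(c·h) = 161² / (0.025 × 145823) = 25921 / 3645.6 ≈ 7.11.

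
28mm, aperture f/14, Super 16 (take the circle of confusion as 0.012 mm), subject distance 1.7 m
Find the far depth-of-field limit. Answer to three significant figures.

2.65 m

Hyperfocal distance H = f²/(N·c) + f = 28²/(14 × 0.012) + 28 = 784/0.168 + 28 ≈ 4694.7 mm ≈ 4.695 m.
Far limit Df = s·(H − f)/(H − s) = 1700 × (4694.7 − 28) / (4694.7 − 1700) = 1700 × 4666.7 / 2994.7 ≈ 2649.2 mm ≈ 2.65 m.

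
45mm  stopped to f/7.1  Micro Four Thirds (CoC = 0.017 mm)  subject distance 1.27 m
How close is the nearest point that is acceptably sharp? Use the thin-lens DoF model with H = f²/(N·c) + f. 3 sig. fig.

Hyperfocal distance H = f²/(N·c) + f = 45²/(7.1 × 0.017) + 45 = 2025/0.1207 + 45 ≈ 16822.1 mm ≈ 16.82 m.
Near limit Dn = s·(H − f)/(H + s − 2f) = 1270 × (16822.1 − 45) / (16822.1 + 1270 − 2 × 45) = 1270 × 16777.1 / 18002.1 ≈ 1183.6 mm ≈ 1.18 m.

1.18 m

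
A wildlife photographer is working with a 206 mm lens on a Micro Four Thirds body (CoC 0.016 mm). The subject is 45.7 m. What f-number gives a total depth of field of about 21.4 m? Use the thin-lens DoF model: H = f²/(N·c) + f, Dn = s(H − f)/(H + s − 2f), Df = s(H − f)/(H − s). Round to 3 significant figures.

Write h = H − f = f²/(N·c). The thin-lens limits are Dn = s·h/(h + (s−f)) and Df = s·h/(h − (s−f)), so DoF = Df − Dn = 2·s·(s−f)·h / (h² − (s−f)²).
That is a quadratic in h: DoF·h² − 2·s·(s−f)·h − DoF·(s−f)² = 0 ⇒ h = (s−f)·(s + √(s² + DoF²)) / DoF = 45494 × (45700 + √(45700² + 21400²)) / 21400 = 45494 × (45700 + 50462.4) / 21400 ≈ 204430 mm.
Then N = f²/(c·h) = 206² / (0.016 × 204430) = 42436 / 3270.9 ≈ 13.

f/13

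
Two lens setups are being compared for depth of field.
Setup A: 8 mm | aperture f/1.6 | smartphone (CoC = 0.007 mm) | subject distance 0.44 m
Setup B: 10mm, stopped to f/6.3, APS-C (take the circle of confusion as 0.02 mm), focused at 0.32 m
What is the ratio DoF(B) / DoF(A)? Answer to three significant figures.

4.41

Setup A: H = 8²/(1.6×0.007) + 8 ≈ 5722.3 mm; DoF = Df − Dn = 475.984 − 409.074 ≈ 66.910 mm.
Setup B: H = 10²/(6.3×0.02) + 10 ≈ 803.7 mm; DoF = Df − Dn = 525.11 − 230.12 ≈ 294.99 mm.
Ratio = 294.99 / 66.910 ≈ 4.41.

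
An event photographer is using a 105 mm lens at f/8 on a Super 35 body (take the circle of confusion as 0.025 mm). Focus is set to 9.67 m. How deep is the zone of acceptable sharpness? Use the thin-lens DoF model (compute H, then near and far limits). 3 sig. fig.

Hyperfocal distance H = f²/(N·c) + f = 105²/(8 × 0.025) + 105 = 11025/0.2 + 105 ≈ 55230.0 mm ≈ 55.23 m.
Near limit Dn = s·(H − f)/(H + s − 2f) = 9670 × (55230.0 − 105) / (55230.0 + 9670 − 2 × 105) = 9670 × 55125.0 / 64690.0 ≈ 8240.2 mm.
Far limit Df = s·(H − f)/(H − s) = 9670 × (55230.0 − 105) / (55230.0 − 9670) = 9670 × 55125.0 / 45560.0 ≈ 11700.1 mm.
Depth of field = Df − Dn = 11700.1 − 8240.2 ≈ 3459.9 mm ≈ 3.46 m.

3.46 m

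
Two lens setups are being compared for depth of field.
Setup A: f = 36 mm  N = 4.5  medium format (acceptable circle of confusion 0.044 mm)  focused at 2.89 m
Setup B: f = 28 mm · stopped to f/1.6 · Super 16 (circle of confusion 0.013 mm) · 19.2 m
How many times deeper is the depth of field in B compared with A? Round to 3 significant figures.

8.47

Setup A: H = 36²/(4.5×0.044) + 36 ≈ 6581.5 mm; DoF = Df − Dn = 5124.4 − 2012.5 ≈ 3111.9 mm.
Setup B: H = 28²/(1.6×0.013) + 28 ≈ 37720.3 mm; DoF = Df − Dn = 39076 − 12727 ≈ 26349 mm.
Ratio = 26349 / 3111.9 ≈ 8.47.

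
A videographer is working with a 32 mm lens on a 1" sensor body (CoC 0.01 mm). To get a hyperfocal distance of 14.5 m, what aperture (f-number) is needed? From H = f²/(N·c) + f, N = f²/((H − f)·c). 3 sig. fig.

f/7.08

Rearrange H = f²/(N·c) + f for N: N = f² / ((H − f)·c).
N = 32² / ((14500 − 32) × 0.01) = 1024 / 144.7 ≈ 7.08.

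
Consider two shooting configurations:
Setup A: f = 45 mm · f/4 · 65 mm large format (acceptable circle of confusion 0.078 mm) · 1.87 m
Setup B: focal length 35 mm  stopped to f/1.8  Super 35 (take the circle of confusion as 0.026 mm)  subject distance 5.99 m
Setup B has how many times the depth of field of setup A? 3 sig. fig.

2.52

Setup A: H = 45²/(4×0.078) + 45 ≈ 6535.4 mm; DoF = Df − Dn = 2601.5 − 1459.6 ≈ 1141.9 mm.
Setup B: H = 35²/(1.8×0.026) + 35 ≈ 26210.2 mm; DoF = Df − Dn = 7754.1 − 4879.8 ≈ 2874.3 mm.
Ratio = 2874.3 / 1141.9 ≈ 2.52.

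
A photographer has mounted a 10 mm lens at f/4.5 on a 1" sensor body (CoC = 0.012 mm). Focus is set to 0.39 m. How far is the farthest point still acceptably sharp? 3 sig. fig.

Hyperfocal distance H = f²/(N·c) + f = 10²/(4.5 × 0.012) + 10 = 100/0.054 + 10 ≈ 1861.9 mm ≈ 1.862 m.
Far limit Df = s·(H − f)/(H − s) = 390 × (1861.9 − 10) / (1861.9 − 390) = 390 × 1851.9 / 1471.9 ≈ 490.69 mm.

491 mm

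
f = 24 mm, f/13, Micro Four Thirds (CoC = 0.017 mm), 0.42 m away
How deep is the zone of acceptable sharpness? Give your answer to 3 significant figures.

131 mm

Hyperfocal distance H = f²/(N·c) + f = 24²/(13 × 0.017) + 24 = 576/0.221 + 24 ≈ 2630.3 mm ≈ 2.630 m.
Near limit Dn = s·(H − f)/(H + s − 2f) = 420 × (2630.3 − 24) / (2630.3 + 420 − 2 × 24) = 420 × 2606.3 / 3002.3 ≈ 364.60 mm.
Far limit Df = s·(H − f)/(H − s) = 420 × (2630.3 − 24) / (2630.3 − 420) = 420 × 2606.3 / 2210.3 ≈ 495.25 mm.
Depth of field = Df − Dn = 495.25 − 364.60 ≈ 130.65 mm.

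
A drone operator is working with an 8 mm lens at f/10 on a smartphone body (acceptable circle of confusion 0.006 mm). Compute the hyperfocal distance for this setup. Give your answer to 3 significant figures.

1.07 m

Hyperfocal distance H = f²/(N·c) + f = 8²/(10 × 0.006) + 8 = 64/0.06 + 8 ≈ 1074.7 mm ≈ 1.07 m.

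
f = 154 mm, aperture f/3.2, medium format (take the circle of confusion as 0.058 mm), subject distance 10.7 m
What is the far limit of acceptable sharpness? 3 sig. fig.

Hyperfocal distance H = f²/(N·c) + f = 154²/(3.2 × 0.058) + 154 = 23716/0.1856 + 154 ≈ 127934.2 mm ≈ 127.9 m.
Far limit Df = s·(H − f)/(H − s) = 10700 × (127934.2 − 154) / (127934.2 − 10700) = 10700 × 127780.2 / 117234.2 ≈ 11663 mm ≈ 11.7 m.

11.7 m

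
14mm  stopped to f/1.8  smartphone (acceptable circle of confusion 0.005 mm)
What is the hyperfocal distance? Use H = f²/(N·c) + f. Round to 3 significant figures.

Hyperfocal distance H = f²/(N·c) + f = 14²/(1.8 × 0.005) + 14 = 196/0.009 + 14 ≈ 21791.8 mm ≈ 21.8 m.

21.8 m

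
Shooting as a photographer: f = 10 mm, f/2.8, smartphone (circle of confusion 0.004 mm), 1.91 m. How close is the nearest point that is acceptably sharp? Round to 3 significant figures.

Hyperfocal distance H = f²/(N·c) + f = 10²/(2.8 × 0.004) + 10 = 100/0.0112 + 10 ≈ 8938.6 mm ≈ 8.939 m.
Near limit Dn = s·(H − f)/(H + s − 2f) = 1910 × (8938.6 − 10) / (8938.6 + 1910 − 2 × 10) = 1910 × 8928.6 / 10828.6 ≈ 1574.9 mm ≈ 1.57 m.

1.57 m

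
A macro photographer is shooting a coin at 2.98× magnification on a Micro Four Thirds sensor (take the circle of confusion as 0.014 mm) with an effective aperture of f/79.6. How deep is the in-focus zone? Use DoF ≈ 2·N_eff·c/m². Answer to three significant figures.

0.251 mm

At magnification m, DoF ≈ 2·N_eff·c/m² = 2 × 79.6 × 0.014 / 2.98² = 2.229 / 8.88 ≈ 0.251 mm.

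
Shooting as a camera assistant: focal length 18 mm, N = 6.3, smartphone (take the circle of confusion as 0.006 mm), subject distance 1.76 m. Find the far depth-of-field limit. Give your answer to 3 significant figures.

2.21 m

Hyperfocal distance H = f²/(N·c) + f = 18²/(6.3 × 0.006) + 18 = 324/0.0378 + 18 ≈ 8589.4 mm ≈ 8.589 m.
Far limit Df = s·(H − f)/(H − s) = 1760 × (8589.4 − 18) / (8589.4 − 1760) = 1760 × 8571.4 / 6829.4 ≈ 2208.9 mm ≈ 2.21 m.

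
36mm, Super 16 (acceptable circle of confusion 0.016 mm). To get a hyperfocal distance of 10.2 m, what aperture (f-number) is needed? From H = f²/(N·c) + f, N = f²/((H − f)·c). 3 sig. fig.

Rearrange H = f²/(N·c) + f for N: N = f² / ((H − f)·c).
N = 36² / ((10200 − 36) × 0.016) = 1296 / 162.6 ≈ 7.97.

f/7.97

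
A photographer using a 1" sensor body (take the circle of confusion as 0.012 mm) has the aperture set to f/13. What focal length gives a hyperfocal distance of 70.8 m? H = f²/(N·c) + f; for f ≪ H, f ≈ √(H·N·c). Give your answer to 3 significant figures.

From H = f²/(N·c) + f, with f ≪ H: f ≈ √(H·N·c) = √(70800 × 13 × 0.012) = √11045 ≈ 105.1 mm.
The +f correction barely moves this — solving exactly, f² + N·c·f − N·c·H = 0 ⇒ f = (−N·c + √((N·c)² + 4·N·c·H))/2 = (−0.156 + √44179)/2 ≈ 105.02 mm, so f ≈ 105 mm.

105 mm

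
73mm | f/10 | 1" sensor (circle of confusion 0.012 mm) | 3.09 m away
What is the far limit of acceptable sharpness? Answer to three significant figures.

Hyperfocal distance H = f²/(N·c) + f = 73²/(10 × 0.012) + 73 = 5329/0.12 + 73 ≈ 44481.3 mm ≈ 44.48 m.
Far limit Df = s·(H − f)/(H − s) = 3090 × (44481.3 − 73) / (44481.3 − 3090) = 3090 × 44408.3 / 41391.3 ≈ 3315.2 mm ≈ 3.32 m.

3.32 m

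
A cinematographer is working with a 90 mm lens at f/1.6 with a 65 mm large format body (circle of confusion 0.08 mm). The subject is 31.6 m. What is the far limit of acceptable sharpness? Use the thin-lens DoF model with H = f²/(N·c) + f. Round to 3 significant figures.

62.9 m

Hyperfocal distance H = f²/(N·c) + f = 90²/(1.6 × 0.08) + 90 = 8100/0.128 + 90 ≈ 63371.2 mm ≈ 63.37 m.
Far limit Df = s·(H − f)/(H − s) = 31600 × (63371.2 − 90) / (63371.2 − 31600) = 31600 × 63281.2 / 31771.2 ≈ 62940 mm ≈ 62.9 m.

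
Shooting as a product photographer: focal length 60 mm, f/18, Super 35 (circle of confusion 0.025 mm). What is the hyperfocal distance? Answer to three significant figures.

8.06 m

Hyperfocal distance H = f²/(N·c) + f = 60²/(18 × 0.025) + 60 = 3600/0.45 + 60 ≈ 8060.0 mm ≈ 8.06 m.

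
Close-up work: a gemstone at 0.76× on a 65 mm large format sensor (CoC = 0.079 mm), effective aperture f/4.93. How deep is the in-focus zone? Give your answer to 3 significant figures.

At magnification m, DoF ≈ 2·N_eff·c/m² = 2 × 4.93 × 0.079 / 0.76² = 0.7789 / 0.5776 ≈ 1.35 mm.

1.35 mm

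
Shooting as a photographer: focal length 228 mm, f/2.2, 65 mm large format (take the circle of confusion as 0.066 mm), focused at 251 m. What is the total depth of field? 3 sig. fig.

Hyperfocal distance H = f²/(N·c) + f = 228²/(2.2 × 0.066) + 228 = 51984/0.1452 + 228 ≈ 358244.5 mm ≈ 358.2 m.
Near limit Dn = s·(H − f)/(H + s − 2f) = 251000 × (358244.5 − 228) / (358244.5 + 251000 − 2 × 228) = 251000 × 358016.5 / 608788.5 ≈ 147608 mm.
Far limit Df = s·(H − f)/(H − s) = 251000 × (358244.5 − 228) / (358244.5 − 251000) = 251000 × 358016.5 / 107244.5 ≈ 837918 mm.
Depth of field = Df − Dn = 837918 − 147608 ≈ 690310 mm ≈ 690 m.

690 m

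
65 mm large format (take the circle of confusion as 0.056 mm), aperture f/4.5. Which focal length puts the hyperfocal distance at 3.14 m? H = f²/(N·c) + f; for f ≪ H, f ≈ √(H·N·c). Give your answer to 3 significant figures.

28.0 mm

From H = f²/(N·c) + f, with f ≪ H: f ≈ √(H·N·c) = √(3140 × 4.5 × 0.056) = √791.28 ≈ 28.13 mm.
Exact: f² + N·c·f − N·c·H = 0 ⇒ f = (−N·c + √((N·c)² + 4·N·c·H))/2 = (−0.252 + √3165.2)/2 ≈ 28.004 mm ≈ 28.0 mm.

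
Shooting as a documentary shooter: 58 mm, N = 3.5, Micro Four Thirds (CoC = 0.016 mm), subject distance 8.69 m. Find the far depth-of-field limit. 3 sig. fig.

Hyperfocal distance H = f²/(N·c) + f = 58²/(3.5 × 0.016) + 58 = 3364/0.056 + 58 ≈ 60129.4 mm ≈ 60.13 m.
Far limit Df = s·(H − f)/(H − s) = 8690 × (60129.4 − 58) / (60129.4 − 8690) = 8690 × 60071.4 / 51439.4 ≈ 10148 mm ≈ 10.1 m.

10.1 m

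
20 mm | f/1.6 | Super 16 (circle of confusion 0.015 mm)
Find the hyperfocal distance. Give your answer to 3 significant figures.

Hyperfocal distance H = f²/(N·c) + f = 20²/(1.6 × 0.015) + 20 = 400/0.024 + 20 ≈ 16686.7 mm ≈ 16.7 m.

16.7 m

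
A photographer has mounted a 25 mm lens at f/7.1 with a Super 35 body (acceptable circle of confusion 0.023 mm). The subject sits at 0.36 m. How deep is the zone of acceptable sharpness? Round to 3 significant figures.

Hyperfocal distance H = f²/(N·c) + f = 25²/(7.1 × 0.023) + 25 = 625/0.1633 + 25 ≈ 3852.3 mm ≈ 3.852 m.
Near limit Dn = s·(H − f)/(H + s − 2f) = 360 × (3852.3 − 25) / (3852.3 + 360 − 2 × 25) = 360 × 3827.3 / 4162.3 ≈ 331.026 mm.
Far limit Df = s·(H − f)/(H − s) = 360 × (3852.3 − 25) / (3852.3 − 360) = 360 × 3827.3 / 3492.3 ≈ 394.533 mm.
Depth of field = Df − Dn = 394.533 − 331.026 ≈ 63.507 mm.

63.5 mm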